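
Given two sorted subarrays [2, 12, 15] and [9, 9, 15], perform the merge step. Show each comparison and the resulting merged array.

Merging process:

Compare 2 vs 9: take 2 from left. Merged: [2]
Compare 12 vs 9: take 9 from right. Merged: [2, 9]
Compare 12 vs 9: take 9 from right. Merged: [2, 9, 9]
Compare 12 vs 15: take 12 from left. Merged: [2, 9, 9, 12]
Compare 15 vs 15: take 15 from left. Merged: [2, 9, 9, 12, 15]
Append remaining from right: [15]. Merged: [2, 9, 9, 12, 15, 15]

Final merged array: [2, 9, 9, 12, 15, 15]
Total comparisons: 5

The merged array is [2, 9, 9, 12, 15, 15], requiring 5 comparisons. The merge step runs in O(n) time where n is the total number of elements.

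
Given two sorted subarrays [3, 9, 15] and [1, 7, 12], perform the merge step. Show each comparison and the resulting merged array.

Merging process:

Compare 3 vs 1: take 1 from right. Merged: [1]
Compare 3 vs 7: take 3 from left. Merged: [1, 3]
Compare 9 vs 7: take 7 from right. Merged: [1, 3, 7]
Compare 9 vs 12: take 9 from left. Merged: [1, 3, 7, 9]
Compare 15 vs 12: take 12 from right. Merged: [1, 3, 7, 9, 12]
Append remaining from left: [15]. Merged: [1, 3, 7, 9, 12, 15]

Final merged array: [1, 3, 7, 9, 12, 15]
Total comparisons: 5

The merged array is [1, 3, 7, 9, 12, 15], requiring 5 comparisons. The merge step runs in O(n) time where n is the total number of elements.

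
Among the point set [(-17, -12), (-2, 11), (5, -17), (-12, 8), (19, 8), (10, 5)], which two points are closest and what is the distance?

Computing all pairwise distances among 6 points:

d((-17, -12), (-2, 11)) = 27.4591
d((-17, -12), (5, -17)) = 22.561
d((-17, -12), (-12, 8)) = 20.6155
d((-17, -12), (19, 8)) = 41.1825
d((-17, -12), (10, 5)) = 31.9061
d((-2, 11), (5, -17)) = 28.8617
d((-2, 11), (-12, 8)) = 10.4403
d((-2, 11), (19, 8)) = 21.2132
d((-2, 11), (10, 5)) = 13.4164
d((5, -17), (-12, 8)) = 30.2324
d((5, -17), (19, 8)) = 28.6531
d((5, -17), (10, 5)) = 22.561
d((-12, 8), (19, 8)) = 31.0
d((-12, 8), (10, 5)) = 22.2036
d((19, 8), (10, 5)) = 9.4868 <-- minimum

Closest pair: (19, 8) and (10, 5) with distance 9.4868

The closest pair is (19, 8) and (10, 5) with Euclidean distance 9.4868. For 6 points, brute-force pairwise comparison is shown above. For large n, the divide-and-conquer algorithm (sort by x, recurse on halves, check the dividing strip) achieves O(n log n).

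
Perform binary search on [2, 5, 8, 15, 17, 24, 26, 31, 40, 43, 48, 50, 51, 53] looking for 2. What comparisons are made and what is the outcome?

Binary search for 2 in [2, 5, 8, 15, 17, 24, 26, 31, 40, 43, 48, 50, 51, 53]:

lo=0, hi=13, mid=6, arr[mid]=26 -> 26 > 2, search left half
lo=0, hi=5, mid=2, arr[mid]=8 -> 8 > 2, search left half
lo=0, hi=1, mid=0, arr[mid]=2 -> Found target at index 0!

Binary search finds 2 at index 0 after 3 comparisons. The search repeatedly halves the search space by comparing with the middle element.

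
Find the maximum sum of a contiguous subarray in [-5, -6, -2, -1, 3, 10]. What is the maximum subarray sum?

Using Kadane's algorithm on [-5, -6, -2, -1, 3, 10]:

Scanning through the array:
Position 1 (value -6): max_ending_here = -6, max_so_far = -5
Position 2 (value -2): max_ending_here = -2, max_so_far = -2
Position 3 (value -1): max_ending_here = -1, max_so_far = -1
Position 4 (value 3): max_ending_here = 3, max_so_far = 3
Position 5 (value 10): max_ending_here = 13, max_so_far = 13

Maximum subarray: [3, 10]
Maximum sum: 13

The maximum subarray is [3, 10] with sum 13. This subarray runs from index 4 to index 5.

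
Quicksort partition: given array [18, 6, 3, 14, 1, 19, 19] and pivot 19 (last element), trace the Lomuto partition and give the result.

Lomuto partition with pivot = 19:

Initial array: [18, 6, 3, 14, 1, 19, 19]

arr[0]=18 <= 19: swap with position 0, array becomes [18, 6, 3, 14, 1, 19, 19]
arr[1]=6 <= 19: swap with position 1, array becomes [18, 6, 3, 14, 1, 19, 19]
arr[2]=3 <= 19: swap with position 2, array becomes [18, 6, 3, 14, 1, 19, 19]
arr[3]=14 <= 19: swap with position 3, array becomes [18, 6, 3, 14, 1, 19, 19]
arr[4]=1 <= 19: swap with position 4, array becomes [18, 6, 3, 14, 1, 19, 19]
arr[5]=19 <= 19: swap with position 5, array becomes [18, 6, 3, 14, 1, 19, 19]

Place pivot at position 6: [18, 6, 3, 14, 1, 19, 19]
Pivot position: 6

After partitioning with pivot 19, the array becomes [18, 6, 3, 14, 1, 19, 19]. The pivot is placed at index 6. All elements to the left of the pivot are <= 19, and all elements to the right are > 19.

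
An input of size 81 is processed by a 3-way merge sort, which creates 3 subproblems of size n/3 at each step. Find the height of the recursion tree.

For divide and conquer with division factor 3:

Problem sizes at each level:
Level 0: 81
Level 1: 27
Level 2: 9
Level 3: 3
Level 4: 1

The root is level 0 and the size-1 base case is level 4 (the tree spans levels 0 through 4, i.e. 5 levels counting the root), so the depth is the number of divisions: log_3(81) = 4

The recursion tree depth is log_3(81) = 4. At each level, the problem size is divided by 3, so it takes 4 divisions to reduce to a base case of size 1. The algorithm makes 3 recursive calls at each level.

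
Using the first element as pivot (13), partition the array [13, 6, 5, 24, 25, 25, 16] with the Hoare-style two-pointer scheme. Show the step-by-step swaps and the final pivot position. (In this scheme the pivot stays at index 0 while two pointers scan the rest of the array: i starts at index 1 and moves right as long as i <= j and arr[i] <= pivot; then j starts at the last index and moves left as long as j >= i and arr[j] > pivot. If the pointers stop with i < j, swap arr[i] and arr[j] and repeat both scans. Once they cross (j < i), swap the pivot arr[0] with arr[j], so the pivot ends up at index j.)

Hoare-style two-pointer partition with pivot = 13:

Initial array: [13, 6, 5, 24, 25, 25, 16]

Pointers start at i = 1, j = 6.
i ends at 3, j ends at 2: the pointers have crossed (j < i), so scanning stops.

Swap pivot arr[0] with arr[2] to place pivot at position 2: [5, 6, 13, 24, 25, 25, 16]
Pivot position: 2

After partitioning with pivot 13, the array becomes [5, 6, 13, 24, 25, 25, 16]. The pivot is placed at index 2. All elements to the left of the pivot are <= 13, and all elements to the right are > 13.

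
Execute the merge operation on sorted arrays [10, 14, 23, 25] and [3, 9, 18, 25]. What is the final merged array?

Merging process:

Compare 10 vs 3: take 3 from right. Merged: [3]
Compare 10 vs 9: take 9 from right. Merged: [3, 9]
Compare 10 vs 18: take 10 from left. Merged: [3, 9, 10]
Compare 14 vs 18: take 14 from left. Merged: [3, 9, 10, 14]
Compare 23 vs 18: take 18 from right. Merged: [3, 9, 10, 14, 18]
Compare 23 vs 25: take 23 from left. Merged: [3, 9, 10, 14, 18, 23]
Compare 25 vs 25: take 25 from left. Merged: [3, 9, 10, 14, 18, 23, 25]
Append remaining from right: [25]. Merged: [3, 9, 10, 14, 18, 23, 25, 25]

Final merged array: [3, 9, 10, 14, 18, 23, 25, 25]
Total comparisons: 7

The merged array is [3, 9, 10, 14, 18, 23, 25, 25], requiring 7 comparisons. The merge step runs in O(n) time where n is the total number of elements.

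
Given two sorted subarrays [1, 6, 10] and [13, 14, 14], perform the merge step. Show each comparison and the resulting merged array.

Merging process:

Compare 1 vs 13: take 1 from left. Merged: [1]
Compare 6 vs 13: take 6 from left. Merged: [1, 6]
Compare 10 vs 13: take 10 from left. Merged: [1, 6, 10]
Append remaining from right: [13, 14, 14]. Merged: [1, 6, 10, 13, 14, 14]

Final merged array: [1, 6, 10, 13, 14, 14]
Total comparisons: 3

The merged array is [1, 6, 10, 13, 14, 14], requiring 3 comparisons. The merge step runs in O(n) time where n is the total number of elements.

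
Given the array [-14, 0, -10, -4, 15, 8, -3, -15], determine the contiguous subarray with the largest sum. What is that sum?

Using Kadane's algorithm on [-14, 0, -10, -4, 15, 8, -3, -15]:

Scanning through the array:
Position 1 (value 0): max_ending_here = 0, max_so_far = 0
Position 2 (value -10): max_ending_here = -10, max_so_far = 0
Position 3 (value -4): max_ending_here = -4, max_so_far = 0
Position 4 (value 15): max_ending_here = 15, max_so_far = 15
Position 5 (value 8): max_ending_here = 23, max_so_far = 23
Position 6 (value -3): max_ending_here = 20, max_so_far = 23
Position 7 (value -15): max_ending_here = 5, max_so_far = 23

Maximum subarray: [15, 8]
Maximum sum: 23

The maximum subarray is [15, 8] with sum 23. This subarray runs from index 4 to index 5.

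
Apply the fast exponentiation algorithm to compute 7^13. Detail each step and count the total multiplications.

Computing 7^13 by squaring (build up from 7^1; each line after the first costs one multiplication):

7^1 = 7
7^2 = (7^1)^2 = 7^2 = 49
7^3 = 7 * 7^2 = 7 * 49 = 343
7^6 = (7^3)^2 = 343^2 = 117649
7^12 = (7^6)^2 = 117649^2 = 13841287201
7^13 = 7 * 7^12 = 7 * 13841287201 = 96889010407

Result: 96889010407
Multiplications needed: 5 (5 lines after 7^1)

7^13 = 96889010407. Using exponentiation by squaring, this requires 5 multiplications. The key idea: if the exponent is even, square the half-power; if odd, multiply by the base once.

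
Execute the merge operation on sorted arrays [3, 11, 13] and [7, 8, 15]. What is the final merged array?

Merging process:

Compare 3 vs 7: take 3 from left. Merged: [3]
Compare 11 vs 7: take 7 from right. Merged: [3, 7]
Compare 11 vs 8: take 8 from right. Merged: [3, 7, 8]
Compare 11 vs 15: take 11 from left. Merged: [3, 7, 8, 11]
Compare 13 vs 15: take 13 from left. Merged: [3, 7, 8, 11, 13]
Append remaining from right: [15]. Merged: [3, 7, 8, 11, 13, 15]

Final merged array: [3, 7, 8, 11, 13, 15]
Total comparisons: 5

The merged array is [3, 7, 8, 11, 13, 15], requiring 5 comparisons. The merge step runs in O(n) time where n is the total number of elements.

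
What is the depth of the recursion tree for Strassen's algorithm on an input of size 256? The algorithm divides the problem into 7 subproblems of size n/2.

For divide and conquer with division factor 2:

Problem sizes at each level:
Level 0: 256
Level 1: 128
Level 2: 64
Level 3: 32
Level 4: 16
Level 5: 8
Level 6: 4
Level 7: 2
Level 8: 1

The root is level 0 and the size-1 base case is level 8 (the tree spans levels 0 through 8, i.e. 9 levels counting the root), so the depth is the number of divisions: log_2(256) = 8

The recursion tree depth is log_2(256) = 8. At each level, the problem size is divided by 2, so it takes 8 divisions to reduce to a base case of size 1. The algorithm makes 7 recursive calls at each level.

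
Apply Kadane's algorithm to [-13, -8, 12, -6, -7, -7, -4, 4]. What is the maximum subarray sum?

Using Kadane's algorithm on [-13, -8, 12, -6, -7, -7, -4, 4]:

Scanning through the array:
Position 1 (value -8): max_ending_here = -8, max_so_far = -8
Position 2 (value 12): max_ending_here = 12, max_so_far = 12
Position 3 (value -6): max_ending_here = 6, max_so_far = 12
Position 4 (value -7): max_ending_here = -1, max_so_far = 12
Position 5 (value -7): max_ending_here = -7, max_so_far = 12
Position 6 (value -4): max_ending_here = -4, max_so_far = 12
Position 7 (value 4): max_ending_here = 4, max_so_far = 12

Maximum subarray: [12]
Maximum sum: 12

The maximum subarray is [12] with sum 12. This subarray runs from index 2 to index 2.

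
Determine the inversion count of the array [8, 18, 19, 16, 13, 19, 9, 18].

Finding inversions in [8, 18, 19, 16, 13, 19, 9, 18]:

(1, 3): arr[1]=18 > arr[3]=16
(1, 4): arr[1]=18 > arr[4]=13
(1, 6): arr[1]=18 > arr[6]=9
(2, 3): arr[2]=19 > arr[3]=16
(2, 4): arr[2]=19 > arr[4]=13
(2, 6): arr[2]=19 > arr[6]=9
(2, 7): arr[2]=19 > arr[7]=18
(3, 4): arr[3]=16 > arr[4]=13
(3, 6): arr[3]=16 > arr[6]=9
(4, 6): arr[4]=13 > arr[6]=9
(5, 6): arr[5]=19 > arr[6]=9
(5, 7): arr[5]=19 > arr[7]=18

Total inversions: 12

The array has 12 inversion(s): (1,3), (1,4), (1,6), (2,3), (2,4), (2,6), (2,7), (3,4), (3,6), (4,6), (5,6), (5,7). Each pair (i,j) satisfies i < j and arr[i] > arr[j].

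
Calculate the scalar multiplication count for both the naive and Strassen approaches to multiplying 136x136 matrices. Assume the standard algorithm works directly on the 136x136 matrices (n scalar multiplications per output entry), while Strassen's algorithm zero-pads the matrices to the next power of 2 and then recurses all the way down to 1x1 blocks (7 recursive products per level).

Matrix multiplication for 136x136 matrices:

Strassen's algorithm requires power-of-2 dimensions. Pad 136x136 to 256x256 (next power of 2).

Standard algorithm: 136^3 = 2515456 multiplications
Strassen's algorithm: 7^(log2(256)) = 7^8 = 5764801 multiplications
Difference: 2515456 - 5764801 = -3249345 (Strassen uses MORE here due to padding overhead — for small or just-over-power-of-2 n, padding can outweigh the per-level savings)

Standard: 2515456 multiplications (136^3). Strassen: 5764801 multiplications (7^8, after padding to 256x256). Strassen reduces 8 recursive multiplications to 7 at each level.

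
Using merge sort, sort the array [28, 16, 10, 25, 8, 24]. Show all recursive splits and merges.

Merge sort trace:

Split: [28, 16, 10, 25, 8, 24] -> [28, 16, 10] and [25, 8, 24]
  Split: [28, 16, 10] -> [28] and [16, 10]
    Split: [16, 10] -> [16] and [10]
    Merge: [16] + [10] -> [10, 16]
  Merge: [28] + [10, 16] -> [10, 16, 28]
  Split: [25, 8, 24] -> [25] and [8, 24]
    Split: [8, 24] -> [8] and [24]
    Merge: [8] + [24] -> [8, 24]
  Merge: [25] + [8, 24] -> [8, 24, 25]
Merge: [10, 16, 28] + [8, 24, 25] -> [8, 10, 16, 24, 25, 28]

Final sorted array: [8, 10, 16, 24, 25, 28]

The merge sort proceeds by recursively splitting the array and merging sorted halves.
After all merges, the sorted array is [8, 10, 16, 24, 25, 28].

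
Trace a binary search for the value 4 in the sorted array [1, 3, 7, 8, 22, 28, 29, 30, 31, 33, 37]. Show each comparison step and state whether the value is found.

Binary search for 4 in [1, 3, 7, 8, 22, 28, 29, 30, 31, 33, 37]:

lo=0, hi=10, mid=5, arr[mid]=28 -> 28 > 4, search left half
lo=0, hi=4, mid=2, arr[mid]=7 -> 7 > 4, search left half
lo=0, hi=1, mid=0, arr[mid]=1 -> 1 < 4, search right half
lo=1, hi=1, mid=1, arr[mid]=3 -> 3 < 4, search right half
lo=2 > hi=1, target 4 not found

Binary search determines that 4 is not in the array after 4 comparisons. The search space was exhausted without finding the target.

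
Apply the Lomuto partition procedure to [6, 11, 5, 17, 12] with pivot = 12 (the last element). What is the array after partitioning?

Lomuto partition with pivot = 12:

Initial array: [6, 11, 5, 17, 12]

arr[0]=6 <= 12: swap with position 0, array becomes [6, 11, 5, 17, 12]
arr[1]=11 <= 12: swap with position 1, array becomes [6, 11, 5, 17, 12]
arr[2]=5 <= 12: swap with position 2, array becomes [6, 11, 5, 17, 12]
arr[3]=17 > 12: no swap

Place pivot at position 3: [6, 11, 5, 12, 17]
Pivot position: 3

After partitioning with pivot 12, the array becomes [6, 11, 5, 12, 17]. The pivot is placed at index 3. All elements to the left of the pivot are <= 12, and all elements to the right are > 12.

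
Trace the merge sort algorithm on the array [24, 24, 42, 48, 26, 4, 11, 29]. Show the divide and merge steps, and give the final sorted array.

Merge sort trace:

Split: [24, 24, 42, 48, 26, 4, 11, 29] -> [24, 24, 42, 48] and [26, 4, 11, 29]
  Split: [24, 24, 42, 48] -> [24, 24] and [42, 48]
    Split: [24, 24] -> [24] and [24]
    Merge: [24] + [24] -> [24, 24]
    Split: [42, 48] -> [42] and [48]
    Merge: [42] + [48] -> [42, 48]
  Merge: [24, 24] + [42, 48] -> [24, 24, 42, 48]
  Split: [26, 4, 11, 29] -> [26, 4] and [11, 29]
    Split: [26, 4] -> [26] and [4]
    Merge: [26] + [4] -> [4, 26]
    Split: [11, 29] -> [11] and [29]
    Merge: [11] + [29] -> [11, 29]
  Merge: [4, 26] + [11, 29] -> [4, 11, 26, 29]
Merge: [24, 24, 42, 48] + [4, 11, 26, 29] -> [4, 11, 24, 24, 26, 29, 42, 48]

Final sorted array: [4, 11, 24, 24, 26, 29, 42, 48]

The merge sort proceeds by recursively splitting the array and merging sorted halves.
After all merges, the sorted array is [4, 11, 24, 24, 26, 29, 42, 48].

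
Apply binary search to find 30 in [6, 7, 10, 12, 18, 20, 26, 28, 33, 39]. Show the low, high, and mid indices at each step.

Binary search for 30 in [6, 7, 10, 12, 18, 20, 26, 28, 33, 39]:

lo=0, hi=9, mid=4, arr[mid]=18 -> 18 < 30, search right half
lo=5, hi=9, mid=7, arr[mid]=28 -> 28 < 30, search right half
lo=8, hi=9, mid=8, arr[mid]=33 -> 33 > 30, search left half
lo=8 > hi=7, target 30 not found

Binary search determines that 30 is not in the array after 3 comparisons. The search space was exhausted without finding the target.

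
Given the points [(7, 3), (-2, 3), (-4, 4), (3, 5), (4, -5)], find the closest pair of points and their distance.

Computing all pairwise distances among 5 points:

d((7, 3), (-2, 3)) = 9.0
d((7, 3), (-4, 4)) = 11.0454
d((7, 3), (3, 5)) = 4.4721
d((7, 3), (4, -5)) = 8.544
d((-2, 3), (-4, 4)) = 2.2361 <-- minimum
d((-2, 3), (3, 5)) = 5.3852
d((-2, 3), (4, -5)) = 10.0
d((-4, 4), (3, 5)) = 7.0711
d((-4, 4), (4, -5)) = 12.0416
d((3, 5), (4, -5)) = 10.0499

Closest pair: (-2, 3) and (-4, 4) with distance 2.2361

The closest pair is (-2, 3) and (-4, 4) with Euclidean distance 2.2361. For 5 points, brute-force pairwise comparison is shown above. For large n, the divide-and-conquer algorithm (sort by x, recurse on halves, check the dividing strip) achieves O(n log n).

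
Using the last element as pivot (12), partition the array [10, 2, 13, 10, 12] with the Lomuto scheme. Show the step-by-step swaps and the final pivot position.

Lomuto partition with pivot = 12:

Initial array: [10, 2, 13, 10, 12]

arr[0]=10 <= 12: swap with position 0, array becomes [10, 2, 13, 10, 12]
arr[1]=2 <= 12: swap with position 1, array becomes [10, 2, 13, 10, 12]
arr[2]=13 > 12: no swap
arr[3]=10 <= 12: swap with position 2, array becomes [10, 2, 10, 13, 12]

Place pivot at position 3: [10, 2, 10, 12, 13]
Pivot position: 3

After partitioning with pivot 12, the array becomes [10, 2, 10, 12, 13]. The pivot is placed at index 3. All elements to the left of the pivot are <= 12, and all elements to the right are > 12.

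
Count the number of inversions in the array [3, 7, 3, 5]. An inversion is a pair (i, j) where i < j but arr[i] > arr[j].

Finding inversions in [3, 7, 3, 5]:

(1, 2): arr[1]=7 > arr[2]=3
(1, 3): arr[1]=7 > arr[3]=5

Total inversions: 2

The array has 2 inversion(s): (1,2), (1,3). Each pair (i,j) satisfies i < j and arr[i] > arr[j].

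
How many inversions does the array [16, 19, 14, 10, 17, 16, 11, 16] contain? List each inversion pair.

Finding inversions in [16, 19, 14, 10, 17, 16, 11, 16]:

(0, 2): arr[0]=16 > arr[2]=14
(0, 3): arr[0]=16 > arr[3]=10
(0, 6): arr[0]=16 > arr[6]=11
(1, 2): arr[1]=19 > arr[2]=14
(1, 3): arr[1]=19 > arr[3]=10
(1, 4): arr[1]=19 > arr[4]=17
(1, 5): arr[1]=19 > arr[5]=16
(1, 6): arr[1]=19 > arr[6]=11
(1, 7): arr[1]=19 > arr[7]=16
(2, 3): arr[2]=14 > arr[3]=10
(2, 6): arr[2]=14 > arr[6]=11
(4, 5): arr[4]=17 > arr[5]=16
(4, 6): arr[4]=17 > arr[6]=11
(4, 7): arr[4]=17 > arr[7]=16
(5, 6): arr[5]=16 > arr[6]=11

Total inversions: 15

The array has 15 inversion(s): (0,2), (0,3), (0,6), (1,2), (1,3), (1,4), (1,5), (1,6), (1,7), (2,3), (2,6), (4,5), (4,6), (4,7), (5,6). Each pair (i,j) satisfies i < j and arr[i] > arr[j].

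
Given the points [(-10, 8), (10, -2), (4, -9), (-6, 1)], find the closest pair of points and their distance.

Computing all pairwise distances among 4 points:

d((-10, 8), (10, -2)) = 22.3607
d((-10, 8), (4, -9)) = 22.0227
d((-10, 8), (-6, 1)) = 8.0623 <-- minimum
d((10, -2), (4, -9)) = 9.2195
d((10, -2), (-6, 1)) = 16.2788
d((4, -9), (-6, 1)) = 14.1421

Closest pair: (-10, 8) and (-6, 1) with distance 8.0623

The closest pair is (-10, 8) and (-6, 1) with Euclidean distance 8.0623. For 4 points, brute-force pairwise comparison is shown above. For large n, the divide-and-conquer algorithm (sort by x, recurse on halves, check the dividing strip) achieves O(n log n).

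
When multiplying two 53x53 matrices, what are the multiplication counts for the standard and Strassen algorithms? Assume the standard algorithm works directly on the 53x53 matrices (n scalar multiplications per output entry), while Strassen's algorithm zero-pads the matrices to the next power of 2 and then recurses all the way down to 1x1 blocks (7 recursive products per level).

Matrix multiplication for 53x53 matrices:

Strassen's algorithm requires power-of-2 dimensions. Pad 53x53 to 64x64 (next power of 2).

Standard algorithm: 53^3 = 148877 multiplications
Strassen's algorithm: 7^(log2(64)) = 7^6 = 117649 multiplications
Savings: 148877 - 117649 = 31228 multiplications

Standard: 148877 multiplications (53^3). Strassen: 117649 multiplications (7^6, after padding to 64x64). Strassen reduces 8 recursive multiplications to 7 at each level.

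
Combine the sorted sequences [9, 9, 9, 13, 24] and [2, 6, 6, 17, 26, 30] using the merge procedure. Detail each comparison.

Merging process:

Compare 9 vs 2: take 2 from right. Merged: [2]
Compare 9 vs 6: take 6 from right. Merged: [2, 6]
Compare 9 vs 6: take 6 from right. Merged: [2, 6, 6]
Compare 9 vs 17: take 9 from left. Merged: [2, 6, 6, 9]
Compare 9 vs 17: take 9 from left. Merged: [2, 6, 6, 9, 9]
Compare 9 vs 17: take 9 from left. Merged: [2, 6, 6, 9, 9, 9]
Compare 13 vs 17: take 13 from left. Merged: [2, 6, 6, 9, 9, 9, 13]
Compare 24 vs 17: take 17 from right. Merged: [2, 6, 6, 9, 9, 9, 13, 17]
Compare 24 vs 26: take 24 from left. Merged: [2, 6, 6, 9, 9, 9, 13, 17, 24]
Append remaining from right: [26, 30]. Merged: [2, 6, 6, 9, 9, 9, 13, 17, 24, 26, 30]

Final merged array: [2, 6, 6, 9, 9, 9, 13, 17, 24, 26, 30]
Total comparisons: 9

The merged array is [2, 6, 6, 9, 9, 9, 13, 17, 24, 26, 30], requiring 9 comparisons. The merge step runs in O(n) time where n is the total number of elements.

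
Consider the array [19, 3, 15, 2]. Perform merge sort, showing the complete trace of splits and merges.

Merge sort trace:

Split: [19, 3, 15, 2] -> [19, 3] and [15, 2]
  Split: [19, 3] -> [19] and [3]
  Merge: [19] + [3] -> [3, 19]
  Split: [15, 2] -> [15] and [2]
  Merge: [15] + [2] -> [2, 15]
Merge: [3, 19] + [2, 15] -> [2, 3, 15, 19]

Final sorted array: [2, 3, 15, 19]

The merge sort proceeds by recursively splitting the array and merging sorted halves.
After all merges, the sorted array is [2, 3, 15, 19].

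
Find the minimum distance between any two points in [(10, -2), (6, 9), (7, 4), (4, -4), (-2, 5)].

Computing all pairwise distances among 5 points:

d((10, -2), (6, 9)) = 11.7047
d((10, -2), (7, 4)) = 6.7082
d((10, -2), (4, -4)) = 6.3246
d((10, -2), (-2, 5)) = 13.8924
d((6, 9), (7, 4)) = 5.099 <-- minimum
d((6, 9), (4, -4)) = 13.1529
d((6, 9), (-2, 5)) = 8.9443
d((7, 4), (4, -4)) = 8.544
d((7, 4), (-2, 5)) = 9.0554
d((4, -4), (-2, 5)) = 10.8167

Closest pair: (6, 9) and (7, 4) with distance 5.099

The closest pair is (6, 9) and (7, 4) with Euclidean distance 5.099. For 5 points, brute-force pairwise comparison is shown above. For large n, the divide-and-conquer algorithm (sort by x, recurse on halves, check the dividing strip) achieves O(n log n).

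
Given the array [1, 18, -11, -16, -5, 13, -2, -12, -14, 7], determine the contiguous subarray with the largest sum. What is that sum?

Using Kadane's algorithm on [1, 18, -11, -16, -5, 13, -2, -12, -14, 7]:

Scanning through the array:
Position 1 (value 18): max_ending_here = 19, max_so_far = 19
Position 2 (value -11): max_ending_here = 8, max_so_far = 19
Position 3 (value -16): max_ending_here = -8, max_so_far = 19
Position 4 (value -5): max_ending_here = -5, max_so_far = 19
Position 5 (value 13): max_ending_here = 13, max_so_far = 19
Position 6 (value -2): max_ending_here = 11, max_so_far = 19
Position 7 (value -12): max_ending_here = -1, max_so_far = 19
Position 8 (value -14): max_ending_here = -14, max_so_far = 19
Position 9 (value 7): max_ending_here = 7, max_so_far = 19

Maximum subarray: [1, 18]
Maximum sum: 19

The maximum subarray is [1, 18] with sum 19. This subarray runs from index 0 to index 1.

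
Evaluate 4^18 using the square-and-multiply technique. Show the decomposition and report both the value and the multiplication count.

Computing 4^18 by squaring (build up from 4^1; each line after the first costs one multiplication):

4^1 = 4
4^2 = (4^1)^2 = 4^2 = 16
4^4 = (4^2)^2 = 16^2 = 256
4^8 = (4^4)^2 = 256^2 = 65536
4^9 = 4 * 4^8 = 4 * 65536 = 262144
4^18 = (4^9)^2 = 262144^2 = 68719476736

Result: 68719476736
Multiplications needed: 5 (5 lines after 4^1)

4^18 = 68719476736. Using exponentiation by squaring, this requires 5 multiplications. The key idea: if the exponent is even, square the half-power; if odd, multiply by the base once.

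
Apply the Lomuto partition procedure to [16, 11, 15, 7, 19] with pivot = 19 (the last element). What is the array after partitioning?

Lomuto partition with pivot = 19:

Initial array: [16, 11, 15, 7, 19]

arr[0]=16 <= 19: swap with position 0, array becomes [16, 11, 15, 7, 19]
arr[1]=11 <= 19: swap with position 1, array becomes [16, 11, 15, 7, 19]
arr[2]=15 <= 19: swap with position 2, array becomes [16, 11, 15, 7, 19]
arr[3]=7 <= 19: swap with position 3, array becomes [16, 11, 15, 7, 19]

Place pivot at position 4: [16, 11, 15, 7, 19]
Pivot position: 4

After partitioning with pivot 19, the array becomes [16, 11, 15, 7, 19]. The pivot is placed at index 4. All elements to the left of the pivot are <= 19, and all elements to the right are > 19.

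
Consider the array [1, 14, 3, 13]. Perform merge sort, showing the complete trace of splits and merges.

Merge sort trace:

Split: [1, 14, 3, 13] -> [1, 14] and [3, 13]
  Split: [1, 14] -> [1] and [14]
  Merge: [1] + [14] -> [1, 14]
  Split: [3, 13] -> [3] and [13]
  Merge: [3] + [13] -> [3, 13]
Merge: [1, 14] + [3, 13] -> [1, 3, 13, 14]

Final sorted array: [1, 3, 13, 14]

The merge sort proceeds by recursively splitting the array and merging sorted halves.
After all merges, the sorted array is [1, 3, 13, 14].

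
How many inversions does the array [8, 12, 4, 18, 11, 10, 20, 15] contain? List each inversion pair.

Finding inversions in [8, 12, 4, 18, 11, 10, 20, 15]:

(0, 2): arr[0]=8 > arr[2]=4
(1, 2): arr[1]=12 > arr[2]=4
(1, 4): arr[1]=12 > arr[4]=11
(1, 5): arr[1]=12 > arr[5]=10
(3, 4): arr[3]=18 > arr[4]=11
(3, 5): arr[3]=18 > arr[5]=10
(3, 7): arr[3]=18 > arr[7]=15
(4, 5): arr[4]=11 > arr[5]=10
(6, 7): arr[6]=20 > arr[7]=15

Total inversions: 9

The array has 9 inversion(s): (0,2), (1,2), (1,4), (1,5), (3,4), (3,5), (3,7), (4,5), (6,7). Each pair (i,j) satisfies i < j and arr[i] > arr[j].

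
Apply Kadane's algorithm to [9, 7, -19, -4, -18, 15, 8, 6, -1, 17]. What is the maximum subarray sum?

Using Kadane's algorithm on [9, 7, -19, -4, -18, 15, 8, 6, -1, 17]:

Scanning through the array:
Position 1 (value 7): max_ending_here = 16, max_so_far = 16
Position 2 (value -19): max_ending_here = -3, max_so_far = 16
Position 3 (value -4): max_ending_here = -4, max_so_far = 16
Position 4 (value -18): max_ending_here = -18, max_so_far = 16
Position 5 (value 15): max_ending_here = 15, max_so_far = 16
Position 6 (value 8): max_ending_here = 23, max_so_far = 23
Position 7 (value 6): max_ending_here = 29, max_so_far = 29
Position 8 (value -1): max_ending_here = 28, max_so_far = 29
Position 9 (value 17): max_ending_here = 45, max_so_far = 45

Maximum subarray: [15, 8, 6, -1, 17]
Maximum sum: 45

The maximum subarray is [15, 8, 6, -1, 17] with sum 45. This subarray runs from index 5 to index 9.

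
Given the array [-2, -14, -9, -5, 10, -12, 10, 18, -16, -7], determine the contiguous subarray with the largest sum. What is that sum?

Using Kadane's algorithm on [-2, -14, -9, -5, 10, -12, 10, 18, -16, -7]:

Scanning through the array:
Position 1 (value -14): max_ending_here = -14, max_so_far = -2
Position 2 (value -9): max_ending_here = -9, max_so_far = -2
Position 3 (value -5): max_ending_here = -5, max_so_far = -2
Position 4 (value 10): max_ending_here = 10, max_so_far = 10
Position 5 (value -12): max_ending_here = -2, max_so_far = 10
Position 6 (value 10): max_ending_here = 10, max_so_far = 10
Position 7 (value 18): max_ending_here = 28, max_so_far = 28
Position 8 (value -16): max_ending_here = 12, max_so_far = 28
Position 9 (value -7): max_ending_here = 5, max_so_far = 28

Maximum subarray: [10, 18]
Maximum sum: 28

The maximum subarray is [10, 18] with sum 28. This subarray runs from index 6 to index 7.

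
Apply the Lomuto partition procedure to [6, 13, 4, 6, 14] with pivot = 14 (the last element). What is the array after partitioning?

Lomuto partition with pivot = 14:

Initial array: [6, 13, 4, 6, 14]

arr[0]=6 <= 14: swap with position 0, array becomes [6, 13, 4, 6, 14]
arr[1]=13 <= 14: swap with position 1, array becomes [6, 13, 4, 6, 14]
arr[2]=4 <= 14: swap with position 2, array becomes [6, 13, 4, 6, 14]
arr[3]=6 <= 14: swap with position 3, array becomes [6, 13, 4, 6, 14]

Place pivot at position 4: [6, 13, 4, 6, 14]
Pivot position: 4

After partitioning with pivot 14, the array becomes [6, 13, 4, 6, 14]. The pivot is placed at index 4. All elements to the left of the pivot are <= 14, and all elements to the right are > 14.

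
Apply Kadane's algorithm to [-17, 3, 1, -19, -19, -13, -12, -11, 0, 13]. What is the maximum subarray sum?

Using Kadane's algorithm on [-17, 3, 1, -19, -19, -13, -12, -11, 0, 13]:

Scanning through the array:
Position 1 (value 3): max_ending_here = 3, max_so_far = 3
Position 2 (value 1): max_ending_here = 4, max_so_far = 4
Position 3 (value -19): max_ending_here = -15, max_so_far = 4
Position 4 (value -19): max_ending_here = -19, max_so_far = 4
Position 5 (value -13): max_ending_here = -13, max_so_far = 4
Position 6 (value -12): max_ending_here = -12, max_so_far = 4
Position 7 (value -11): max_ending_here = -11, max_so_far = 4
Position 8 (value 0): max_ending_here = 0, max_so_far = 4
Position 9 (value 13): max_ending_here = 13, max_so_far = 13

Maximum subarray: [0, 13]
Maximum sum: 13

The maximum subarray is [0, 13] with sum 13. This subarray runs from index 8 to index 9.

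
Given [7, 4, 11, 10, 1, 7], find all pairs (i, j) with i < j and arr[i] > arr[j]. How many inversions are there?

Finding inversions in [7, 4, 11, 10, 1, 7]:

(0, 1): arr[0]=7 > arr[1]=4
(0, 4): arr[0]=7 > arr[4]=1
(1, 4): arr[1]=4 > arr[4]=1
(2, 3): arr[2]=11 > arr[3]=10
(2, 4): arr[2]=11 > arr[4]=1
(2, 5): arr[2]=11 > arr[5]=7
(3, 4): arr[3]=10 > arr[4]=1
(3, 5): arr[3]=10 > arr[5]=7

Total inversions: 8

The array has 8 inversion(s): (0,1), (0,4), (1,4), (2,3), (2,4), (2,5), (3,4), (3,5). Each pair (i,j) satisfies i < j and arr[i] > arr[j].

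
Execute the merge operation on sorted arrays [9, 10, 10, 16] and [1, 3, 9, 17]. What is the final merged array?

Merging process:

Compare 9 vs 1: take 1 from right. Merged: [1]
Compare 9 vs 3: take 3 from right. Merged: [1, 3]
Compare 9 vs 9: take 9 from left. Merged: [1, 3, 9]
Compare 10 vs 9: take 9 from right. Merged: [1, 3, 9, 9]
Compare 10 vs 17: take 10 from left. Merged: [1, 3, 9, 9, 10]
Compare 10 vs 17: take 10 from left. Merged: [1, 3, 9, 9, 10, 10]
Compare 16 vs 17: take 16 from left. Merged: [1, 3, 9, 9, 10, 10, 16]
Append remaining from right: [17]. Merged: [1, 3, 9, 9, 10, 10, 16, 17]

Final merged array: [1, 3, 9, 9, 10, 10, 16, 17]
Total comparisons: 7

The merged array is [1, 3, 9, 9, 10, 10, 16, 17], requiring 7 comparisons. The merge step runs in O(n) time where n is the total number of elements.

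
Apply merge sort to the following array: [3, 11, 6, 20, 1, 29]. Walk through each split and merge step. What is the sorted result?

Merge sort trace:

Split: [3, 11, 6, 20, 1, 29] -> [3, 11, 6] and [20, 1, 29]
  Split: [3, 11, 6] -> [3] and [11, 6]
    Split: [11, 6] -> [11] and [6]
    Merge: [11] + [6] -> [6, 11]
  Merge: [3] + [6, 11] -> [3, 6, 11]
  Split: [20, 1, 29] -> [20] and [1, 29]
    Split: [1, 29] -> [1] and [29]
    Merge: [1] + [29] -> [1, 29]
  Merge: [20] + [1, 29] -> [1, 20, 29]
Merge: [3, 6, 11] + [1, 20, 29] -> [1, 3, 6, 11, 20, 29]

Final sorted array: [1, 3, 6, 11, 20, 29]

The merge sort proceeds by recursively splitting the array and merging sorted halves.
After all merges, the sorted array is [1, 3, 6, 11, 20, 29].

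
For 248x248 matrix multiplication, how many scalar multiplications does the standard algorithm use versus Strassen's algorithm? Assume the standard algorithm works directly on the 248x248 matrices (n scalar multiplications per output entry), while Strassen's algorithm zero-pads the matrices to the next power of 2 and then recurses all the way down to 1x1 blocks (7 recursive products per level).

Matrix multiplication for 248x248 matrices:

Strassen's algorithm requires power-of-2 dimensions. Pad 248x248 to 256x256 (next power of 2).

Standard algorithm: 248^3 = 15252992 multiplications
Strassen's algorithm: 7^(log2(256)) = 7^8 = 5764801 multiplications
Savings: 15252992 - 5764801 = 9488191 multiplications

Standard: 15252992 multiplications (248^3). Strassen: 5764801 multiplications (7^8, after padding to 256x256). Strassen reduces 8 recursive multiplications to 7 at each level.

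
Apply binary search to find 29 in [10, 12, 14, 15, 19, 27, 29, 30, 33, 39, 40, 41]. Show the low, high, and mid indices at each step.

Binary search for 29 in [10, 12, 14, 15, 19, 27, 29, 30, 33, 39, 40, 41]:

lo=0, hi=11, mid=5, arr[mid]=27 -> 27 < 29, search right half
lo=6, hi=11, mid=8, arr[mid]=33 -> 33 > 29, search left half
lo=6, hi=7, mid=6, arr[mid]=29 -> Found target at index 6!

Binary search finds 29 at index 6 after 3 comparisons. The search repeatedly halves the search space by comparing with the middle element.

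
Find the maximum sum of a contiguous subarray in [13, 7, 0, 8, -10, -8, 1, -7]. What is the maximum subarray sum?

Using Kadane's algorithm on [13, 7, 0, 8, -10, -8, 1, -7]:

Scanning through the array:
Position 1 (value 7): max_ending_here = 20, max_so_far = 20
Position 2 (value 0): max_ending_here = 20, max_so_far = 20
Position 3 (value 8): max_ending_here = 28, max_so_far = 28
Position 4 (value -10): max_ending_here = 18, max_so_far = 28
Position 5 (value -8): max_ending_here = 10, max_so_far = 28
Position 6 (value 1): max_ending_here = 11, max_so_far = 28
Position 7 (value -7): max_ending_here = 4, max_so_far = 28

Maximum subarray: [13, 7, 0, 8]
Maximum sum: 28

The maximum subarray is [13, 7, 0, 8] with sum 28. This subarray runs from index 0 to index 3.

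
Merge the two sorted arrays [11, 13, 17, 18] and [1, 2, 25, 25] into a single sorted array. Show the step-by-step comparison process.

Merging process:

Compare 11 vs 1: take 1 from right. Merged: [1]
Compare 11 vs 2: take 2 from right. Merged: [1, 2]
Compare 11 vs 25: take 11 from left. Merged: [1, 2, 11]
Compare 13 vs 25: take 13 from left. Merged: [1, 2, 11, 13]
Compare 17 vs 25: take 17 from left. Merged: [1, 2, 11, 13, 17]
Compare 18 vs 25: take 18 from left. Merged: [1, 2, 11, 13, 17, 18]
Append remaining from right: [25, 25]. Merged: [1, 2, 11, 13, 17, 18, 25, 25]

Final merged array: [1, 2, 11, 13, 17, 18, 25, 25]
Total comparisons: 6

The merged array is [1, 2, 11, 13, 17, 18, 25, 25], requiring 6 comparisons. The merge step runs in O(n) time where n is the total number of elements.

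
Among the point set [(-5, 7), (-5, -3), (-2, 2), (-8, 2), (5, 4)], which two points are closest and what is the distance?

Computing all pairwise distances among 5 points:

d((-5, 7), (-5, -3)) = 10.0
d((-5, 7), (-2, 2)) = 5.831 <-- minimum
d((-5, 7), (-8, 2)) = 5.831 <-- minimum
d((-5, 7), (5, 4)) = 10.4403
d((-5, -3), (-2, 2)) = 5.831 <-- minimum
d((-5, -3), (-8, 2)) = 5.831 <-- minimum
d((-5, -3), (5, 4)) = 12.2066
d((-2, 2), (-8, 2)) = 6.0
d((-2, 2), (5, 4)) = 7.2801
d((-8, 2), (5, 4)) = 13.1529

Minimum distance: 5.831 (tie among 4 pairs: (-5, 7) and (-2, 2); (-5, 7) and (-8, 2); (-5, -3) and (-2, 2); (-5, -3) and (-8, 2))

The minimum Euclidean distance is 5.831. There is a tie: 4 pairs achieve this minimum — (-5, 7) and (-2, 2); (-5, 7) and (-8, 2); (-5, -3) and (-2, 2); (-5, -3) and (-8, 2). Any of these is a valid closest pair. For 5 points, brute-force pairwise comparison is shown above. For large n, the divide-and-conquer algorithm (sort by x, recurse on halves, check the dividing strip) achieves O(n log n).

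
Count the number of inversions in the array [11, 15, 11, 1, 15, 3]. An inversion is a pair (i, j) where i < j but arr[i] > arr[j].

Finding inversions in [11, 15, 11, 1, 15, 3]:

(0, 3): arr[0]=11 > arr[3]=1
(0, 5): arr[0]=11 > arr[5]=3
(1, 2): arr[1]=15 > arr[2]=11
(1, 3): arr[1]=15 > arr[3]=1
(1, 5): arr[1]=15 > arr[5]=3
(2, 3): arr[2]=11 > arr[3]=1
(2, 5): arr[2]=11 > arr[5]=3
(4, 5): arr[4]=15 > arr[5]=3

Total inversions: 8

The array has 8 inversion(s): (0,3), (0,5), (1,2), (1,3), (1,5), (2,3), (2,5), (4,5). Each pair (i,j) satisfies i < j and arr[i] > arr[j].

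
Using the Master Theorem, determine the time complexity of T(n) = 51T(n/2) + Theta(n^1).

Master Theorem for T(n) = 51T(n/2) + O(n^1):

a = 51, b = 2, c = 1
log_b(a) = log_2(51) = 5.6724

Case 1: c = 1 < log_2(51) = 5.6724
T(n) = O(n^(log_2 51))

For T(n) = 51T(n/2) + O(n^1): log_2(51) = 5.6724. This is Case 1 of the Master Theorem (c < log_b(a), work dominated by leaves), giving O(n^(log_2 51)).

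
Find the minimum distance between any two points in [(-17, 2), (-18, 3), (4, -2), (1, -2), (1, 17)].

Computing all pairwise distances among 5 points:

d((-17, 2), (-18, 3)) = 1.4142 <-- minimum
d((-17, 2), (4, -2)) = 21.3776
d((-17, 2), (1, -2)) = 18.4391
d((-17, 2), (1, 17)) = 23.4307
d((-18, 3), (4, -2)) = 22.561
d((-18, 3), (1, -2)) = 19.6469
d((-18, 3), (1, 17)) = 23.6008
d((4, -2), (1, -2)) = 3.0
d((4, -2), (1, 17)) = 19.2354
d((1, -2), (1, 17)) = 19.0

Closest pair: (-17, 2) and (-18, 3) with distance 1.4142

The closest pair is (-17, 2) and (-18, 3) with Euclidean distance 1.4142. For 5 points, brute-force pairwise comparison is shown above. For large n, the divide-and-conquer algorithm (sort by x, recurse on halves, check the dividing strip) achieves O(n log n).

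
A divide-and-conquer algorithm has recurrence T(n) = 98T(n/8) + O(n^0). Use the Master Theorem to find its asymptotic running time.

Master Theorem for T(n) = 98T(n/8) + O(n^0):

a = 98, b = 8, c = 0
log_b(a) = log_8(98) = 2.2049

Case 1: c = 0 < log_8(98) = 2.2049
T(n) = O(n^(log_8 98))

For T(n) = 98T(n/8) + O(n^0): log_8(98) = 2.2049. This is Case 1 of the Master Theorem (c < log_b(a), work dominated by leaves), giving O(n^(log_8 98)).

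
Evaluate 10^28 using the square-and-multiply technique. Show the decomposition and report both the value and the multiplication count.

Computing 10^28 by squaring (build up from 10^1; each line after the first costs one multiplication):

10^1 = 10
10^2 = (10^1)^2 = 10^2 = 100
10^3 = 10 * 10^2 = 10 * 100 = 1000
10^6 = (10^3)^2 = 1000^2 = 1000000
10^7 = 10 * 10^6 = 10 * 1000000 = 10000000
10^14 = (10^7)^2 = 10000000^2 = 100000000000000
10^28 = (10^14)^2 = 100000000000000^2 = 10000000000000000000000000000

Result: 10000000000000000000000000000
Multiplications needed: 6 (6 lines after 10^1)

10^28 = 10000000000000000000000000000. Using exponentiation by squaring, this requires 6 multiplications. The key idea: if the exponent is even, square the half-power; if odd, multiply by the base once.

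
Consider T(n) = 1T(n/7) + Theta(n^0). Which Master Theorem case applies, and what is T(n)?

Master Theorem for T(n) = 1T(n/7) + O(n^0):

a = 1, b = 7, c = 0
log_b(a) = log_7(1) = 0.0000

Case 2: c = 0 = log_7(1) = 0.0000
T(n) = O(n^0 log n) = O(log n)

For T(n) = 1T(n/7) + O(n^0): log_7(1) = 0.0000. This is Case 2 of the Master Theorem (c = log_b(a), equal work at all levels), giving O(log n).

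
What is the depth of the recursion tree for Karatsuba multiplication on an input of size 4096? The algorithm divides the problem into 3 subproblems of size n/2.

For divide and conquer with division factor 2:

Problem sizes at each level:
Level 0: 4096
Level 1: 2048
Level 2: 1024
Level 3: 512
Level 4: 256
Level 5: 128
Level 6: 64
Level 7: 32
Level 8: 16
Level 9: 8
Level 10: 4
Level 11: 2
Level 12: 1

The root is level 0 and the size-1 base case is level 12 (the tree spans levels 0 through 12, i.e. 13 levels counting the root), so the depth is the number of divisions: log_2(4096) = 12

The recursion tree depth is log_2(4096) = 12. At each level, the problem size is divided by 2, so it takes 12 divisions to reduce to a base case of size 1. The algorithm makes 3 recursive calls at each level.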